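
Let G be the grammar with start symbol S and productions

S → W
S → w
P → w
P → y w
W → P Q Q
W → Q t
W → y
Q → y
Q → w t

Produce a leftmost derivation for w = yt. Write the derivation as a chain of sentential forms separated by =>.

S=>W=>Qt=>yt

S => W   [S → W]
W => Qt   [W → Q t]
Qt => yt   [Q → y]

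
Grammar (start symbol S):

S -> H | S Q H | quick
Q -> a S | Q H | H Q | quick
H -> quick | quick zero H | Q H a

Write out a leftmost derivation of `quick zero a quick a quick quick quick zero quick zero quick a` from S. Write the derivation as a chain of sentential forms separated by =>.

S => H   [S -> H]
H => quick zero H   [H -> quick zero H]
quick zero H => quick zero Q H a   [H -> Q H a]
quick zero Q H a => quick zero a S H a   [Q -> a S]
quick zero a S H a => quick zero a S Q H H a   [S -> S Q H]
quick zero a S Q H H a => quick zero a quick Q H H a   [S -> quick]
quick zero a quick Q H H a => quick zero a quick a S H H a   [Q -> a S]
quick zero a quick a S H H a => quick zero a quick a quick H H a   [S -> quick]
quick zero a quick a quick H H a => quick zero a quick a quick quick H a   [H -> quick]
quick zero a quick a quick quick H a => quick zero a quick a quick quick quick zero H a   [H -> quick zero H]
quick zero a quick a quick quick quick zero H a => quick zero a quick a quick quick quick zero quick zero H a   [H -> quick zero H]
quick zero a quick a quick quick quick zero quick zero H a => quick zero a quick a quick quick quick zero quick zero quick a   [H -> quick]

S => H => quick zero H => quick zero Q H a => quick zero a S H a => quick zero a S Q H H a => quick zero a quick Q H H a => quick zero a quick a S H H a => quick zero a quick a quick H H a => quick zero a quick a quick quick H a => quick zero a quick a quick quick quick zero H a => quick zero a quick a quick quick quick zero quick zero H a => quick zero a quick a quick quick quick zero quick zero quick a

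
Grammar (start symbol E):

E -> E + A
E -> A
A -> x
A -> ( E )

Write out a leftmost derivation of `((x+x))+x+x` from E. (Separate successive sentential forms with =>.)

E => E+A => E+A+A => A+A+A => (E)+A+A => (A)+A+A => ((E))+A+A => ((E+A))+A+A => ((A+A))+A+A => ((x+A))+A+A => ((x+x))+A+A => ((x+x))+x+A => ((x+x))+x+x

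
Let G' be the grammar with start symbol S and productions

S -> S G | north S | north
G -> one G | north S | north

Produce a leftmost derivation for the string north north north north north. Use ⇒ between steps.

S ⇒ north S   [S -> north S]
north S ⇒ north north S   [S -> north S]
north north S ⇒ north north S G   [S -> S G]
north north S G ⇒ north north north S G   [S -> north S]
north north north S G ⇒ north north north north G   [S -> north]
north north north north G ⇒ north north north north north   [G -> north]

S ⇒ north S ⇒ north north S ⇒ north north S G ⇒ north north north S G ⇒ north north north north G ⇒ north north north north north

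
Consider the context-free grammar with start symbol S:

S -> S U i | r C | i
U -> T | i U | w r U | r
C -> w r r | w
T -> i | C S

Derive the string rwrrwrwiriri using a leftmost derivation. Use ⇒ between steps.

S ⇒ SUi ⇒ SUiUi ⇒ SUiUiUi ⇒ rCUiUiUi ⇒ rwrrUiUiUi ⇒ rwrrTiUiUi ⇒ rwrrCSiUiUi ⇒ rwrrwSiUiUi ⇒ rwrrwrCiUiUi ⇒ rwrrwrwiUiUi ⇒ rwrrwrwiriUi ⇒ rwrrwrwiriri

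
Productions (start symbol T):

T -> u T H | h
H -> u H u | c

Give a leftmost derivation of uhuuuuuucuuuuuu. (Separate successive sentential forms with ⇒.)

T ⇒ uTH ⇒ uhH ⇒ uhuHu ⇒ uhuuHuu ⇒ uhuuuHuuu ⇒ uhuuuuHuuuu ⇒ uhuuuuuHuuuuu ⇒ uhuuuuuuHuuuuuu ⇒ uhuuuuuucuuuuuu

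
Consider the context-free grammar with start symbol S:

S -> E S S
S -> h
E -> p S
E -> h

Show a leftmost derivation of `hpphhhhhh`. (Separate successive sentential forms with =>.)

S => ESS   [S -> E S S]
ESS => hSS   [E -> h]
hSS => hESSS   [S -> E S S]
hESSS => hpSSSS   [E -> p S]
hpSSSS => hpESSSSS   [S -> E S S]
hpESSSSS => hppSSSSSS   [E -> p S]
hppSSSSSS => hpphSSSSS   [S -> h]
hpphSSSSS => hpphhSSSS   [S -> h]
hpphhSSSS => hpphhhSSS   [S -> h]
hpphhhSSS => hpphhhhSS   [S -> h]
hpphhhhSS => hpphhhhhS   [S -> h]
hpphhhhhS => hpphhhhhh   [S -> h]

S=>ESS=>hSS=>hESSS=>hpSSSS=>hpESSSSS=>hppSSSSSS=>hpphSSSSS=>hpphhSSSS=>hpphhhSSS=>hpphhhhSS=>hpphhhhhS=>hpphhhhhh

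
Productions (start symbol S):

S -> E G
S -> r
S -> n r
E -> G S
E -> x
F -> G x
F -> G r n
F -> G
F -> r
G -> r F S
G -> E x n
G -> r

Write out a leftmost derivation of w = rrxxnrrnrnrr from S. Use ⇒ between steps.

S ⇒ EG   [S -> E G]
EG ⇒ GSG   [E -> G S]
GSG ⇒ rFSSG   [G -> r F S]
rFSSG ⇒ rGrnSSG   [F -> G r n]
rGrnSSG ⇒ rrFSrnSSG   [G -> r F S]
rrFSrnSSG ⇒ rrGSrnSSG   [F -> G]
rrGSrnSSG ⇒ rrExnSrnSSG   [G -> E x n]
rrExnSrnSSG ⇒ rrxxnSrnSSG   [E -> x]
rrxxnSrnSSG ⇒ rrxxnrrnSSG   [S -> r]
rrxxnrrnSSG ⇒ rrxxnrrnrSG   [S -> r]
rrxxnrrnrSG ⇒ rrxxnrrnrnrG   [S -> n r]
rrxxnrrnrnrG ⇒ rrxxnrrnrnrr   [G -> r]

S⇒EG⇒GSG⇒rFSSG⇒rGrnSSG⇒rrFSrnSSG⇒rrGSrnSSG⇒rrExnSrnSSG⇒rrxxnSrnSSG⇒rrxxnrrnSSG⇒rrxxnrrnrSG⇒rrxxnrrnrnrG⇒rrxxnrrnrnrr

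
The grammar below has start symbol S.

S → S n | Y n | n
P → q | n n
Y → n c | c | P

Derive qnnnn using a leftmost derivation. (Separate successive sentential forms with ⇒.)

S ⇒ Sn ⇒ Snn ⇒ Snnn ⇒ Ynnnn ⇒ Pnnnn ⇒ qnnnn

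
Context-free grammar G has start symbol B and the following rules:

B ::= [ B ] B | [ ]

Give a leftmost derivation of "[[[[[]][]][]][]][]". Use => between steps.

B => [B]B => [[B]B]B => [[[B]B]B]B => [[[[B]B]B]B]B => [[[[[]]B]B]B]B => [[[[[]][]]B]B]B => [[[[[]][]][]]B]B => [[[[[]][]][]][]]B => [[[[[]][]][]][]][]

B => [B]B   [B ::= [ B ] B]
[B]B => [[B]B]B   [B ::= [ B ] B]
[[B]B]B => [[[B]B]B]B   [B ::= [ B ] B]
[[[B]B]B]B => [[[[B]B]B]B]B   [B ::= [ B ] B]
[[[[B]B]B]B]B => [[[[[]]B]B]B]B   [B ::= [ ]]
[[[[[]]B]B]B]B => [[[[[]][]]B]B]B   [B ::= [ ]]
[[[[[]][]]B]B]B => [[[[[]][]][]]B]B   [B ::= [ ]]
[[[[[]][]][]]B]B => [[[[[]][]][]][]]B   [B ::= [ ]]
[[[[[]][]][]][]]B => [[[[[]][]][]][]][]   [B ::= [ ]]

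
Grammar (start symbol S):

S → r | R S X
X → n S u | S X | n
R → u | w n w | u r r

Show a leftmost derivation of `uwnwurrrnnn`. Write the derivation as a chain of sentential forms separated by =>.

S=>RSX=>uSX=>uRSXX=>uwnwSXX=>uwnwRSXXX=>uwnwurrSXXX=>uwnwurrrXXX=>uwnwurrrnXX=>uwnwurrrnnX=>uwnwurrrnnn

S => RSX   [S → R S X]
RSX => uSX   [R → u]
uSX => uRSXX   [S → R S X]
uRSXX => uwnwSXX   [R → w n w]
uwnwSXX => uwnwRSXXX   [S → R S X]
uwnwRSXXX => uwnwurrSXXX   [R → u r r]
uwnwurrSXXX => uwnwurrrXXX   [S → r]
uwnwurrrXXX => uwnwurrrnXX   [X → n]
uwnwurrrnXX => uwnwurrrnnX   [X → n]
uwnwurrrnnX => uwnwurrrnnn   [X → n]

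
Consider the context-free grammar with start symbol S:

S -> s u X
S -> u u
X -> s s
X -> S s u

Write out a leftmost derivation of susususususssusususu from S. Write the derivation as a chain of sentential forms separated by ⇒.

S ⇒ suX ⇒ suSsu ⇒ susuXsu ⇒ susuSsusu ⇒ sususuXsusu ⇒ sususuSsususu ⇒ susususuXsususu ⇒ susususuSsusususu ⇒ sususususuXsusususu ⇒ susususususssusususu

S ⇒ suX   [S -> s u X]
suX ⇒ suSsu   [X -> S s u]
suSsu ⇒ susuXsu   [S -> s u X]
susuXsu ⇒ susuSsusu   [X -> S s u]
susuSsusu ⇒ sususuXsusu   [S -> s u X]
sususuXsusu ⇒ sususuSsususu   [X -> S s u]
sususuSsususu ⇒ susususuXsususu   [S -> s u X]
susususuXsususu ⇒ susususuSsusususu   [X -> S s u]
susususuSsusususu ⇒ sususususuXsusususu   [S -> s u X]
sususususuXsusususu ⇒ susususususssusususu   [X -> s s]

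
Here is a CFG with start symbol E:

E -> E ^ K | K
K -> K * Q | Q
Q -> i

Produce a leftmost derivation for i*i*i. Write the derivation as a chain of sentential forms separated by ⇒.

E ⇒ K   [E -> K]
K ⇒ K*Q   [K -> K * Q]
K*Q ⇒ K*Q*Q   [K -> K * Q]
K*Q*Q ⇒ Q*Q*Q   [K -> Q]
Q*Q*Q ⇒ i*Q*Q   [Q -> i]
i*Q*Q ⇒ i*i*Q   [Q -> i]
i*i*Q ⇒ i*i*i   [Q -> i]

E ⇒ K ⇒ K*Q ⇒ K*Q*Q ⇒ Q*Q*Q ⇒ i*Q*Q ⇒ i*i*Q ⇒ i*i*i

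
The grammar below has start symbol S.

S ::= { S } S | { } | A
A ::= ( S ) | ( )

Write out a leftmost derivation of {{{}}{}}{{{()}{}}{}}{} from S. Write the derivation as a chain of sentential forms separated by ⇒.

S ⇒ {S}S ⇒ {{S}S}S ⇒ {{{}}S}S ⇒ {{{}}{}}S ⇒ {{{}}{}}{S}S ⇒ {{{}}{}}{{S}S}S ⇒ {{{}}{}}{{{S}S}S}S ⇒ {{{}}{}}{{{A}S}S}S ⇒ {{{}}{}}{{{()}S}S}S ⇒ {{{}}{}}{{{()}{}}S}S ⇒ {{{}}{}}{{{()}{}}{}}S ⇒ {{{}}{}}{{{()}{}}{}}{}

S ⇒ {S}S   [S ::= { S } S]
{S}S ⇒ {{S}S}S   [S ::= { S } S]
{{S}S}S ⇒ {{{}}S}S   [S ::= { }]
{{{}}S}S ⇒ {{{}}{}}S   [S ::= { }]
{{{}}{}}S ⇒ {{{}}{}}{S}S   [S ::= { S } S]
{{{}}{}}{S}S ⇒ {{{}}{}}{{S}S}S   [S ::= { S } S]
{{{}}{}}{{S}S}S ⇒ {{{}}{}}{{{S}S}S}S   [S ::= { S } S]
{{{}}{}}{{{S}S}S}S ⇒ {{{}}{}}{{{A}S}S}S   [S ::= A]
{{{}}{}}{{{A}S}S}S ⇒ {{{}}{}}{{{()}S}S}S   [A ::= ( )]
{{{}}{}}{{{()}S}S}S ⇒ {{{}}{}}{{{()}{}}S}S   [S ::= { }]
{{{}}{}}{{{()}{}}S}S ⇒ {{{}}{}}{{{()}{}}{}}S   [S ::= { }]
{{{}}{}}{{{()}{}}{}}S ⇒ {{{}}{}}{{{()}{}}{}}{}   [S ::= { }]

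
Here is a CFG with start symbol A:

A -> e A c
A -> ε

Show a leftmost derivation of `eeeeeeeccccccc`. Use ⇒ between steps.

A ⇒ eAc ⇒ eeAcc ⇒ eeeAccc ⇒ eeeeAcccc ⇒ eeeeeAccccc ⇒ eeeeeeAcccccc ⇒ eeeeeeeAccccccc ⇒ eeeeeeeccccccc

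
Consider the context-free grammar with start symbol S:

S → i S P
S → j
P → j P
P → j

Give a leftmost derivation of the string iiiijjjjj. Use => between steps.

S => iSP   [S → i S P]
iSP => iiSPP   [S → i S P]
iiSPP => iiiSPPP   [S → i S P]
iiiSPPP => iiiiSPPPP   [S → i S P]
iiiiSPPPP => iiiijPPPP   [S → j]
iiiijPPPP => iiiijjPPP   [P → j]
iiiijjPPP => iiiijjjPP   [P → j]
iiiijjjPP => iiiijjjjP   [P → j]
iiiijjjjP => iiiijjjjj   [P → j]

S => iSP => iiSPP => iiiSPPP => iiiiSPPPP => iiiijPPPP => iiiijjPPP => iiiijjjPP => iiiijjjjP => iiiijjjjj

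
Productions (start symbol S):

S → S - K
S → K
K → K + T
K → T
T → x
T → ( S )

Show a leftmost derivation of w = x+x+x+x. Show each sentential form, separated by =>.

S=>K=>K+T=>K+T+T=>K+T+T+T=>T+T+T+T=>x+T+T+T=>x+x+T+T=>x+x+x+T=>x+x+x+x

S => K   [S → K]
K => K+T   [K → K + T]
K+T => K+T+T   [K → K + T]
K+T+T => K+T+T+T   [K → K + T]
K+T+T+T => T+T+T+T   [K → T]
T+T+T+T => x+T+T+T   [T → x]
x+T+T+T => x+x+T+T   [T → x]
x+x+T+T => x+x+x+T   [T → x]
x+x+x+T => x+x+x+x   [T → x]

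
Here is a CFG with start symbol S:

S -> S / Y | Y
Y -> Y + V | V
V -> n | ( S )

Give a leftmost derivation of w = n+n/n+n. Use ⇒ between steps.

S⇒S/Y⇒Y/Y⇒Y+V/Y⇒V+V/Y⇒n+V/Y⇒n+n/Y⇒n+n/Y+V⇒n+n/V+V⇒n+n/n+V⇒n+n/n+n

S ⇒ S/Y   [S -> S / Y]
S/Y ⇒ Y/Y   [S -> Y]
Y/Y ⇒ Y+V/Y   [Y -> Y + V]
Y+V/Y ⇒ V+V/Y   [Y -> V]
V+V/Y ⇒ n+V/Y   [V -> n]
n+V/Y ⇒ n+n/Y   [V -> n]
n+n/Y ⇒ n+n/Y+V   [Y -> Y + V]
n+n/Y+V ⇒ n+n/V+V   [Y -> V]
n+n/V+V ⇒ n+n/n+V   [V -> n]
n+n/n+V ⇒ n+n/n+n   [V -> n]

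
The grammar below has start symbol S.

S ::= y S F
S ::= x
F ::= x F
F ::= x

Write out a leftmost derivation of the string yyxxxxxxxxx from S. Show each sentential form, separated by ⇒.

S⇒ySF⇒yySFF⇒yyxFF⇒yyxxFF⇒yyxxxFF⇒yyxxxxFF⇒yyxxxxxFF⇒yyxxxxxxFF⇒yyxxxxxxxF⇒yyxxxxxxxxF⇒yyxxxxxxxxx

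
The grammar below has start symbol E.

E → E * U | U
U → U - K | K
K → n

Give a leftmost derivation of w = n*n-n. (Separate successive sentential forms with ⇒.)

E ⇒ E*U   [E → E * U]
E*U ⇒ U*U   [E → U]
U*U ⇒ K*U   [U → K]
K*U ⇒ n*U   [K → n]
n*U ⇒ n*U-K   [U → U - K]
n*U-K ⇒ n*K-K   [U → K]
n*K-K ⇒ n*n-K   [K → n]
n*n-K ⇒ n*n-n   [K → n]

E ⇒ E*U ⇒ U*U ⇒ K*U ⇒ n*U ⇒ n*U-K ⇒ n*K-K ⇒ n*n-K ⇒ n*n-n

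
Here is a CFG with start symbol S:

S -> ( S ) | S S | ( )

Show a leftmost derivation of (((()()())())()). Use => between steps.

S=>(S)=>(SS)=>((S)S)=>((SS)S)=>(((S)S)S)=>(((SS)S)S)=>(((SSS)S)S)=>(((()SS)S)S)=>(((()()S)S)S)=>(((()()())S)S)=>(((()()())())S)=>(((()()())())())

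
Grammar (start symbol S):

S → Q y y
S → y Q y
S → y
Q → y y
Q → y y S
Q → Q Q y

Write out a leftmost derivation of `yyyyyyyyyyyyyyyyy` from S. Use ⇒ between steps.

S ⇒ Qyy ⇒ yySyy ⇒ yyyQyyy ⇒ yyyQQyyyy ⇒ yyyQQyQyyyy ⇒ yyyQQyQyQyyyy ⇒ yyyyyQyQyQyyyy ⇒ yyyyyyyyQyQyyyy ⇒ yyyyyyyyyyyQyyyy ⇒ yyyyyyyyyyyyyyyyy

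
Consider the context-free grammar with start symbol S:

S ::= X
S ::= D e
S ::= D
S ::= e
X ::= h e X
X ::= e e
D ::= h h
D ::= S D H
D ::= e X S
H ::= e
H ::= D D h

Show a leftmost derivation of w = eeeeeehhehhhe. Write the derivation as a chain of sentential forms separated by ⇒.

S ⇒ De   [S ::= D e]
De ⇒ SDHe   [D ::= S D H]
SDHe ⇒ eDHe   [S ::= e]
eDHe ⇒ eeXSHe   [D ::= e X S]
eeXSHe ⇒ eeeeSHe   [X ::= e e]
eeeeSHe ⇒ eeeeeHe   [S ::= e]
eeeeeHe ⇒ eeeeeDDhe   [H ::= D D h]
eeeeeDDhe ⇒ eeeeeSDHDhe   [D ::= S D H]
eeeeeSDHDhe ⇒ eeeeeeDHDhe   [S ::= e]
eeeeeeDHDhe ⇒ eeeeeehhHDhe   [D ::= h h]
eeeeeehhHDhe ⇒ eeeeeehheDhe   [H ::= e]
eeeeeehheDhe ⇒ eeeeeehhehhhe   [D ::= h h]

S⇒De⇒SDHe⇒eDHe⇒eeXSHe⇒eeeeSHe⇒eeeeeHe⇒eeeeeDDhe⇒eeeeeSDHDhe⇒eeeeeeDHDhe⇒eeeeeehhHDhe⇒eeeeeehheDhe⇒eeeeeehhehhhe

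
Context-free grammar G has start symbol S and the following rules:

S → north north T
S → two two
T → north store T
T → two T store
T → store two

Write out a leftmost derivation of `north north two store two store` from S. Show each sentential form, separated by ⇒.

S ⇒ north north T ⇒ north north two T store ⇒ north north two store two store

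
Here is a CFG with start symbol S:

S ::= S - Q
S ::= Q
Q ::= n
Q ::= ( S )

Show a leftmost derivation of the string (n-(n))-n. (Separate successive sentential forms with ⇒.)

S⇒S-Q⇒Q-Q⇒(S)-Q⇒(S-Q)-Q⇒(Q-Q)-Q⇒(n-Q)-Q⇒(n-(S))-Q⇒(n-(Q))-Q⇒(n-(n))-Q⇒(n-(n))-n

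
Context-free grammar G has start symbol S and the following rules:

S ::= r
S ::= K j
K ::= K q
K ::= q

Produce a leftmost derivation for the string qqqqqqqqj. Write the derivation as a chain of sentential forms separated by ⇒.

S ⇒ Kj ⇒ Kqj ⇒ Kqqj ⇒ Kqqqj ⇒ Kqqqqj ⇒ Kqqqqqj ⇒ Kqqqqqqj ⇒ Kqqqqqqqj ⇒ qqqqqqqqj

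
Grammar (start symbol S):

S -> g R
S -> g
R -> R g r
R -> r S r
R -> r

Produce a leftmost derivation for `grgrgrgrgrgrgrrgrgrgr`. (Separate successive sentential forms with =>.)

S => gR => gRgr => gRgrgr => gRgrgrgr => grSrgrgrgr => grgRrgrgrgr => grgRgrrgrgrgr => grgRgrgrrgrgrgr => grgRgrgrgrrgrgrgr => grgRgrgrgrgrrgrgrgr => grgrSrgrgrgrgrrgrgrgr => grgrgrgrgrgrgrrgrgrgr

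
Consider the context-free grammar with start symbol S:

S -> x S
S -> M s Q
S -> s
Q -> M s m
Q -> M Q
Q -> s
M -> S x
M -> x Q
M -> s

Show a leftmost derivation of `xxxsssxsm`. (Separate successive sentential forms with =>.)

S=>xS=>xxS=>xxxS=>xxxMsQ=>xxxssQ=>xxxssMsm=>xxxssSxsm=>xxxsssxsm

S => xS   [S -> x S]
xS => xxS   [S -> x S]
xxS => xxxS   [S -> x S]
xxxS => xxxMsQ   [S -> M s Q]
xxxMsQ => xxxssQ   [M -> s]
xxxssQ => xxxssMsm   [Q -> M s m]
xxxssMsm => xxxssSxsm   [M -> S x]
xxxssSxsm => xxxsssxsm   [S -> s]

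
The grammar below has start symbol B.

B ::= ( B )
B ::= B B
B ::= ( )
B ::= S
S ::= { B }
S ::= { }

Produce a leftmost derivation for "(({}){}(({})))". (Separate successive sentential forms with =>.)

B => (B) => (BB) => ((B)B) => ((S)B) => (({})B) => (({})BB) => (({})SB) => (({}){}B) => (({}){}(B)) => (({}){}((B))) => (({}){}((S))) => (({}){}(({})))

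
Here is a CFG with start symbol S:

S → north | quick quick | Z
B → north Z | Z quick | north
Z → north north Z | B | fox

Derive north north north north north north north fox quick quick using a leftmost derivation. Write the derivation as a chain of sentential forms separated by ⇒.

S ⇒ Z   [S → Z]
Z ⇒ B   [Z → B]
B ⇒ north Z   [B → north Z]
north Z ⇒ north B   [Z → B]
north B ⇒ north Z quick   [B → Z quick]
north Z quick ⇒ north north north Z quick   [Z → north north Z]
north north north Z quick ⇒ north north north north north Z quick   [Z → north north Z]
north north north north north Z quick ⇒ north north north north north B quick   [Z → B]
north north north north north B quick ⇒ north north north north north Z quick quick   [B → Z quick]
north north north north north Z quick quick ⇒ north north north north north north north Z quick quick   [Z → north north Z]
north north north north north north north Z quick quick ⇒ north north north north north north north fox quick quick   [Z → fox]

S ⇒ Z ⇒ B ⇒ north Z ⇒ north B ⇒ north Z quick ⇒ north north north Z quick ⇒ north north north north north Z quick ⇒ north north north north north B quick ⇒ north north north north north Z quick quick ⇒ north north north north north north north Z quick quick ⇒ north north north north north north north fox quick quick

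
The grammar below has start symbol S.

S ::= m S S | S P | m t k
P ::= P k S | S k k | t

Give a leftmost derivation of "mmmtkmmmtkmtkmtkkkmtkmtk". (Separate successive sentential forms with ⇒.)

S ⇒ mSS ⇒ mmSSS ⇒ mmSPSS ⇒ mmmtkPSS ⇒ mmmtkSkkSS ⇒ mmmtkmSSkkSS ⇒ mmmtkmmSSSkkSS ⇒ mmmtkmmmtkSSkkSS ⇒ mmmtkmmmtkmtkSkkSS ⇒ mmmtkmmmtkmtkmtkkkSS ⇒ mmmtkmmmtkmtkmtkkkmtkS ⇒ mmmtkmmmtkmtkmtkkkmtkmtk

S ⇒ mSS   [S ::= m S S]
mSS ⇒ mmSSS   [S ::= m S S]
mmSSS ⇒ mmSPSS   [S ::= S P]
mmSPSS ⇒ mmmtkPSS   [S ::= m t k]
mmmtkPSS ⇒ mmmtkSkkSS   [P ::= S k k]
mmmtkSkkSS ⇒ mmmtkmSSkkSS   [S ::= m S S]
mmmtkmSSkkSS ⇒ mmmtkmmSSSkkSS   [S ::= m S S]
mmmtkmmSSSkkSS ⇒ mmmtkmmmtkSSkkSS   [S ::= m t k]
mmmtkmmmtkSSkkSS ⇒ mmmtkmmmtkmtkSkkSS   [S ::= m t k]
mmmtkmmmtkmtkSkkSS ⇒ mmmtkmmmtkmtkmtkkkSS   [S ::= m t k]
mmmtkmmmtkmtkmtkkkSS ⇒ mmmtkmmmtkmtkmtkkkmtkS   [S ::= m t k]
mmmtkmmmtkmtkmtkkkmtkS ⇒ mmmtkmmmtkmtkmtkkkmtkmtk   [S ::= m t k]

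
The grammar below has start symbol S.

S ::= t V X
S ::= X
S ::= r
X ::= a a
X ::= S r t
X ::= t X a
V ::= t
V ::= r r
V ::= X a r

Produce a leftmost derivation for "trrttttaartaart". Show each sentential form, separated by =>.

S => tVX   [S ::= t V X]
tVX => trrX   [V ::= r r]
trrX => trrSrt   [X ::= S r t]
trrSrt => trrtVXrt   [S ::= t V X]
trrtVXrt => trrttXrt   [V ::= t]
trrttXrt => trrtttXart   [X ::= t X a]
trrtttXart => trrttttXaart   [X ::= t X a]
trrttttXaart => trrttttSrtaart   [X ::= S r t]
trrttttSrtaart => trrttttXrtaart   [S ::= X]
trrttttXrtaart => trrttttaartaart   [X ::= a a]

S=>tVX=>trrX=>trrSrt=>trrtVXrt=>trrttXrt=>trrtttXart=>trrttttXaart=>trrttttSrtaart=>trrttttXrtaart=>trrttttaartaart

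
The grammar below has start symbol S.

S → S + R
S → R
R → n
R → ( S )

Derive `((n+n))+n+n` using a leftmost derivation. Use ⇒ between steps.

S ⇒ S+R   [S → S + R]
S+R ⇒ S+R+R   [S → S + R]
S+R+R ⇒ R+R+R   [S → R]
R+R+R ⇒ (S)+R+R   [R → ( S )]
(S)+R+R ⇒ (R)+R+R   [S → R]
(R)+R+R ⇒ ((S))+R+R   [R → ( S )]
((S))+R+R ⇒ ((S+R))+R+R   [S → S + R]
((S+R))+R+R ⇒ ((R+R))+R+R   [S → R]
((R+R))+R+R ⇒ ((n+R))+R+R   [R → n]
((n+R))+R+R ⇒ ((n+n))+R+R   [R → n]
((n+n))+R+R ⇒ ((n+n))+n+R   [R → n]
((n+n))+n+R ⇒ ((n+n))+n+n   [R → n]

S ⇒ S+R ⇒ S+R+R ⇒ R+R+R ⇒ (S)+R+R ⇒ (R)+R+R ⇒ ((S))+R+R ⇒ ((S+R))+R+R ⇒ ((R+R))+R+R ⇒ ((n+R))+R+R ⇒ ((n+n))+R+R ⇒ ((n+n))+n+R ⇒ ((n+n))+n+n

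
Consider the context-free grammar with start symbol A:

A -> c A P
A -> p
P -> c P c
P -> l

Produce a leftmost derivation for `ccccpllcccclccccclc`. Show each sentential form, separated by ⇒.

A⇒cAP⇒ccAPP⇒cccAPPP⇒ccccAPPPP⇒ccccpPPPP⇒ccccplPPP⇒ccccpllPP⇒ccccpllcPcP⇒ccccpllccPccP⇒ccccpllcccPcccP⇒ccccpllccccPccccP⇒ccccpllcccclccccP⇒ccccpllcccclcccccPc⇒ccccpllcccclccccclc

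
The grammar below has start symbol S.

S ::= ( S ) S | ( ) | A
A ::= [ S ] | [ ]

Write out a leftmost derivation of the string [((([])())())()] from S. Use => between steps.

S => A   [S ::= A]
A => [S]   [A ::= [ S ]]
[S] => [(S)S]   [S ::= ( S ) S]
[(S)S] => [((S)S)S]   [S ::= ( S ) S]
[((S)S)S] => [(((S)S)S)S]   [S ::= ( S ) S]
[(((S)S)S)S] => [(((A)S)S)S]   [S ::= A]
[(((A)S)S)S] => [((([])S)S)S]   [A ::= [ ]]
[((([])S)S)S] => [((([])())S)S]   [S ::= ( )]
[((([])())S)S] => [((([])())())S]   [S ::= ( )]
[((([])())())S] => [((([])())())()]   [S ::= ( )]

S => A => [S] => [(S)S] => [((S)S)S] => [(((S)S)S)S] => [(((A)S)S)S] => [((([])S)S)S] => [((([])())S)S] => [((([])())())S] => [((([])())())()]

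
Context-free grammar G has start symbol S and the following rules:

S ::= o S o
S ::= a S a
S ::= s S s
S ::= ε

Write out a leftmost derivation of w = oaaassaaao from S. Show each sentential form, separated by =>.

S => oSo => oaSao => oaaSaao => oaaaSaaao => oaaasSsaaao => oaaassaaao

S => oSo   [S ::= o S o]
oSo => oaSao   [S ::= a S a]
oaSao => oaaSaao   [S ::= a S a]
oaaSaao => oaaaSaaao   [S ::= a S a]
oaaaSaaao => oaaasSsaaao   [S ::= s S s]
oaaasSsaaao => oaaassaaao   [S ::= ε]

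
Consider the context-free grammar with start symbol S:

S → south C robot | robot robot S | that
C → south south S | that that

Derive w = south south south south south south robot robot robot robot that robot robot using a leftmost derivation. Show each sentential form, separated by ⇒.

S ⇒ south C robot ⇒ south south south S robot ⇒ south south south south C robot robot ⇒ south south south south south south S robot robot ⇒ south south south south south south robot robot S robot robot ⇒ south south south south south south robot robot robot robot S robot robot ⇒ south south south south south south robot robot robot robot that robot robot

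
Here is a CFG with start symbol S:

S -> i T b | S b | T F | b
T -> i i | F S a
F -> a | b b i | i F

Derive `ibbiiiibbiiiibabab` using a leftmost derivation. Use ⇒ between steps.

S ⇒ iTb ⇒ iFSab ⇒ ibbiSab ⇒ ibbiiTbab ⇒ ibbiiFSabab ⇒ ibbiiiFSabab ⇒ ibbiiiiFSabab ⇒ ibbiiiibbiSabab ⇒ ibbiiiibbiiTbabab ⇒ ibbiiiibbiiiibabab

S ⇒ iTb   [S -> i T b]
iTb ⇒ iFSab   [T -> F S a]
iFSab ⇒ ibbiSab   [F -> b b i]
ibbiSab ⇒ ibbiiTbab   [S -> i T b]
ibbiiTbab ⇒ ibbiiFSabab   [T -> F S a]
ibbiiFSabab ⇒ ibbiiiFSabab   [F -> i F]
ibbiiiFSabab ⇒ ibbiiiiFSabab   [F -> i F]
ibbiiiiFSabab ⇒ ibbiiiibbiSabab   [F -> b b i]
ibbiiiibbiSabab ⇒ ibbiiiibbiiTbabab   [S -> i T b]
ibbiiiibbiiTbabab ⇒ ibbiiiibbiiiibabab   [T -> i i]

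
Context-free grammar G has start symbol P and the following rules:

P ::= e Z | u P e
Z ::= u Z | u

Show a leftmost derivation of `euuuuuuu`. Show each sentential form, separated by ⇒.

P⇒eZ⇒euZ⇒euuZ⇒euuuZ⇒euuuuZ⇒euuuuuZ⇒euuuuuuZ⇒euuuuuuu

P ⇒ eZ   [P ::= e Z]
eZ ⇒ euZ   [Z ::= u Z]
euZ ⇒ euuZ   [Z ::= u Z]
euuZ ⇒ euuuZ   [Z ::= u Z]
euuuZ ⇒ euuuuZ   [Z ::= u Z]
euuuuZ ⇒ euuuuuZ   [Z ::= u Z]
euuuuuZ ⇒ euuuuuuZ   [Z ::= u Z]
euuuuuuZ ⇒ euuuuuuu   [Z ::= u]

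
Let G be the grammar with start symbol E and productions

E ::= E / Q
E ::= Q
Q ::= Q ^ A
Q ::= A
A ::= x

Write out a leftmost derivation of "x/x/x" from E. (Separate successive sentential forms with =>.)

E => E/Q => E/Q/Q => Q/Q/Q => A/Q/Q => x/Q/Q => x/A/Q => x/x/Q => x/x/A => x/x/x

E => E/Q   [E ::= E / Q]
E/Q => E/Q/Q   [E ::= E / Q]
E/Q/Q => Q/Q/Q   [E ::= Q]
Q/Q/Q => A/Q/Q   [Q ::= A]
A/Q/Q => x/Q/Q   [A ::= x]
x/Q/Q => x/A/Q   [Q ::= A]
x/A/Q => x/x/Q   [A ::= x]
x/x/Q => x/x/A   [Q ::= A]
x/x/A => x/x/x   [A ::= x]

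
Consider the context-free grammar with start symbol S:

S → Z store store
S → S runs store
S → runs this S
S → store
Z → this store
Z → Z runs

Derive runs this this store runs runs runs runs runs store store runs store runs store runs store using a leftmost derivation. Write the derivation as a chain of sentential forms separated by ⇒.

S ⇒ S runs store ⇒ S runs store runs store ⇒ runs this S runs store runs store ⇒ runs this S runs store runs store runs store ⇒ runs this Z store store runs store runs store runs store ⇒ runs this Z runs store store runs store runs store runs store ⇒ runs this Z runs runs store store runs store runs store runs store ⇒ runs this Z runs runs runs store store runs store runs store runs store ⇒ runs this Z runs runs runs runs store store runs store runs store runs store ⇒ runs this Z runs runs runs runs runs store store runs store runs store runs store ⇒ runs this this store runs runs runs runs runs store store runs store runs store runs store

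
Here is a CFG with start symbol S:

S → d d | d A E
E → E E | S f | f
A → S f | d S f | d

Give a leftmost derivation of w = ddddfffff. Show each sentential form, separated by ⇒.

S ⇒ dAE   [S → d A E]
dAE ⇒ dSfE   [A → S f]
dSfE ⇒ ddAEfE   [S → d A E]
ddAEfE ⇒ ddSfEfE   [A → S f]
ddSfEfE ⇒ dddAEfEfE   [S → d A E]
dddAEfEfE ⇒ ddddEfEfE   [A → d]
ddddEfEfE ⇒ ddddffEfE   [E → f]
ddddffEfE ⇒ ddddffffE   [E → f]
ddddffffE ⇒ ddddfffff   [E → f]

S ⇒ dAE ⇒ dSfE ⇒ ddAEfE ⇒ ddSfEfE ⇒ dddAEfEfE ⇒ ddddEfEfE ⇒ ddddffEfE ⇒ ddddffffE ⇒ ddddfffff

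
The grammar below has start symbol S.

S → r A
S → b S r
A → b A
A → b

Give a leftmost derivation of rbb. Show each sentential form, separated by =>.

S => rA => rbA => rbb

S => rA   [S → r A]
rA => rbA   [A → b A]
rbA => rbb   [A → b]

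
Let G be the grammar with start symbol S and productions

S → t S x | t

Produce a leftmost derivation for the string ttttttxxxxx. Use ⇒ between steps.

S ⇒ tSx ⇒ ttSxx ⇒ tttSxxx ⇒ ttttSxxxx ⇒ tttttSxxxxx ⇒ ttttttxxxxx

S ⇒ tSx   [S → t S x]
tSx ⇒ ttSxx   [S → t S x]
ttSxx ⇒ tttSxxx   [S → t S x]
tttSxxx ⇒ ttttSxxxx   [S → t S x]
ttttSxxxx ⇒ tttttSxxxxx   [S → t S x]
tttttSxxxxx ⇒ ttttttxxxxx   [S → t]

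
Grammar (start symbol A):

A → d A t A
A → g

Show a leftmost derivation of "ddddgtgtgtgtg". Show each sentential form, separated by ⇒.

A ⇒ dAtA   [A → d A t A]
dAtA ⇒ ddAtAtA   [A → d A t A]
ddAtAtA ⇒ dddAtAtAtA   [A → d A t A]
dddAtAtAtA ⇒ ddddAtAtAtAtA   [A → d A t A]
ddddAtAtAtAtA ⇒ ddddgtAtAtAtA   [A → g]
ddddgtAtAtAtA ⇒ ddddgtgtAtAtA   [A → g]
ddddgtgtAtAtA ⇒ ddddgtgtgtAtA   [A → g]
ddddgtgtgtAtA ⇒ ddddgtgtgtgtA   [A → g]
ddddgtgtgtgtA ⇒ ddddgtgtgtgtg   [A → g]

A ⇒ dAtA ⇒ ddAtAtA ⇒ dddAtAtAtA ⇒ ddddAtAtAtAtA ⇒ ddddgtAtAtAtA ⇒ ddddgtgtAtAtA ⇒ ddddgtgtgtAtA ⇒ ddddgtgtgtgtA ⇒ ddddgtgtgtgtg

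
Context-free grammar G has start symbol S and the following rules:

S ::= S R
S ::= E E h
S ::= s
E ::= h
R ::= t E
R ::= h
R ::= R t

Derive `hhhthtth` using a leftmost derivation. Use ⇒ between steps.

S⇒SR⇒SRR⇒EEhRR⇒hEhRR⇒hhhRR⇒hhhRtR⇒hhhtEtR⇒hhhthtR⇒hhhthttE⇒hhhthtth

S ⇒ SR   [S ::= S R]
SR ⇒ SRR   [S ::= S R]
SRR ⇒ EEhRR   [S ::= E E h]
EEhRR ⇒ hEhRR   [E ::= h]
hEhRR ⇒ hhhRR   [E ::= h]
hhhRR ⇒ hhhRtR   [R ::= R t]
hhhRtR ⇒ hhhtEtR   [R ::= t E]
hhhtEtR ⇒ hhhthtR   [E ::= h]
hhhthtR ⇒ hhhthttE   [R ::= t E]
hhhthttE ⇒ hhhthtth   [E ::= h]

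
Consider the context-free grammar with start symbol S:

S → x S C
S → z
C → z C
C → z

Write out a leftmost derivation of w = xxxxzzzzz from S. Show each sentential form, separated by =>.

S => xSC   [S → x S C]
xSC => xxSCC   [S → x S C]
xxSCC => xxxSCCC   [S → x S C]
xxxSCCC => xxxxSCCCC   [S → x S C]
xxxxSCCCC => xxxxzCCCC   [S → z]
xxxxzCCCC => xxxxzzCCC   [C → z]
xxxxzzCCC => xxxxzzzCC   [C → z]
xxxxzzzCC => xxxxzzzzC   [C → z]
xxxxzzzzC => xxxxzzzzz   [C → z]

S => xSC => xxSCC => xxxSCCC => xxxxSCCCC => xxxxzCCCC => xxxxzzCCC => xxxxzzzCC => xxxxzzzzC => xxxxzzzzz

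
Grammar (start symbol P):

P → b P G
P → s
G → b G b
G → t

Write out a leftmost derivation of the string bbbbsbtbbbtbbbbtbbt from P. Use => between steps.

P => bPG => bbPGG => bbbPGGG => bbbbPGGGG => bbbbsGGGG => bbbbsbGbGGG => bbbbsbtbGGG => bbbbsbtbbGbGG => bbbbsbtbbbGbbGG => bbbbsbtbbbtbbGG => bbbbsbtbbbtbbbGbG => bbbbsbtbbbtbbbbGbbG => bbbbsbtbbbtbbbbtbbG => bbbbsbtbbbtbbbbtbbt

P => bPG   [P → b P G]
bPG => bbPGG   [P → b P G]
bbPGG => bbbPGGG   [P → b P G]
bbbPGGG => bbbbPGGGG   [P → b P G]
bbbbPGGGG => bbbbsGGGG   [P → s]
bbbbsGGGG => bbbbsbGbGGG   [G → b G b]
bbbbsbGbGGG => bbbbsbtbGGG   [G → t]
bbbbsbtbGGG => bbbbsbtbbGbGG   [G → b G b]
bbbbsbtbbGbGG => bbbbsbtbbbGbbGG   [G → b G b]
bbbbsbtbbbGbbGG => bbbbsbtbbbtbbGG   [G → t]
bbbbsbtbbbtbbGG => bbbbsbtbbbtbbbGbG   [G → b G b]
bbbbsbtbbbtbbbGbG => bbbbsbtbbbtbbbbGbbG   [G → b G b]
bbbbsbtbbbtbbbbGbbG => bbbbsbtbbbtbbbbtbbG   [G → t]
bbbbsbtbbbtbbbbtbbG => bbbbsbtbbbtbbbbtbbt   [G → t]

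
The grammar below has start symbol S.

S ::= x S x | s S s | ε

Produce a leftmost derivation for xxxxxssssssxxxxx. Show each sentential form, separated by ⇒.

S ⇒ xSx   [S ::= x S x]
xSx ⇒ xxSxx   [S ::= x S x]
xxSxx ⇒ xxxSxxx   [S ::= x S x]
xxxSxxx ⇒ xxxxSxxxx   [S ::= x S x]
xxxxSxxxx ⇒ xxxxxSxxxxx   [S ::= x S x]
xxxxxSxxxxx ⇒ xxxxxsSsxxxxx   [S ::= s S s]
xxxxxsSsxxxxx ⇒ xxxxxssSssxxxxx   [S ::= s S s]
xxxxxssSssxxxxx ⇒ xxxxxsssSsssxxxxx   [S ::= s S s]
xxxxxsssSsssxxxxx ⇒ xxxxxssssssxxxxx   [S ::= ε]

S ⇒ xSx ⇒ xxSxx ⇒ xxxSxxx ⇒ xxxxSxxxx ⇒ xxxxxSxxxxx ⇒ xxxxxsSsxxxxx ⇒ xxxxxssSssxxxxx ⇒ xxxxxsssSsssxxxxx ⇒ xxxxxssssssxxxxx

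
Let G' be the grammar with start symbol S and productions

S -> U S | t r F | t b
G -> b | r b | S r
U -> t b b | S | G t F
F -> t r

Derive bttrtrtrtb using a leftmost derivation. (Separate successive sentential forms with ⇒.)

S ⇒ US ⇒ GtFS ⇒ btFS ⇒ bttrS ⇒ bttrUS ⇒ bttrSS ⇒ bttrtrFS ⇒ bttrtrtrS ⇒ bttrtrtrtb

S ⇒ US   [S -> U S]
US ⇒ GtFS   [U -> G t F]
GtFS ⇒ btFS   [G -> b]
btFS ⇒ bttrS   [F -> t r]
bttrS ⇒ bttrUS   [S -> U S]
bttrUS ⇒ bttrSS   [U -> S]
bttrSS ⇒ bttrtrFS   [S -> t r F]
bttrtrFS ⇒ bttrtrtrS   [F -> t r]
bttrtrtrS ⇒ bttrtrtrtb   [S -> t b]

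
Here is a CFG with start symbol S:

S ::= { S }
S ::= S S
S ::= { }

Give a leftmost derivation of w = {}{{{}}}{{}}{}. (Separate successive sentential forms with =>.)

S => SS   [S ::= S S]
SS => {}S   [S ::= { }]
{}S => {}SS   [S ::= S S]
{}SS => {}SSS   [S ::= S S]
{}SSS => {}{S}SS   [S ::= { S }]
{}{S}SS => {}{{S}}SS   [S ::= { S }]
{}{{S}}SS => {}{{{}}}SS   [S ::= { }]
{}{{{}}}SS => {}{{{}}}{S}S   [S ::= { S }]
{}{{{}}}{S}S => {}{{{}}}{{}}S   [S ::= { }]
{}{{{}}}{{}}S => {}{{{}}}{{}}{}   [S ::= { }]

S=>SS=>{}S=>{}SS=>{}SSS=>{}{S}SS=>{}{{S}}SS=>{}{{{}}}SS=>{}{{{}}}{S}S=>{}{{{}}}{{}}S=>{}{{{}}}{{}}{}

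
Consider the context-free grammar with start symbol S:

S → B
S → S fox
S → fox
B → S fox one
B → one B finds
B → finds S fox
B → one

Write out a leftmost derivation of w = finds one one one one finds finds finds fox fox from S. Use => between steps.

S => S fox => B fox => finds S fox fox => finds B fox fox => finds one B finds fox fox => finds one one B finds finds fox fox => finds one one one B finds finds finds fox fox => finds one one one one finds finds finds fox fox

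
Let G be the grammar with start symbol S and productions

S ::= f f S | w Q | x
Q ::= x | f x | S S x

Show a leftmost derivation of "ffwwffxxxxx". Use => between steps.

S => ffS => ffwQ => ffwSSx => ffwwQSx => ffwwSSxSx => ffwwffSSxSx => ffwwffxSxSx => ffwwffxxxSx => ffwwffxxxxx

S => ffS   [S ::= f f S]
ffS => ffwQ   [S ::= w Q]
ffwQ => ffwSSx   [Q ::= S S x]
ffwSSx => ffwwQSx   [S ::= w Q]
ffwwQSx => ffwwSSxSx   [Q ::= S S x]
ffwwSSxSx => ffwwffSSxSx   [S ::= f f S]
ffwwffSSxSx => ffwwffxSxSx   [S ::= x]
ffwwffxSxSx => ffwwffxxxSx   [S ::= x]
ffwwffxxxSx => ffwwffxxxxx   [S ::= x]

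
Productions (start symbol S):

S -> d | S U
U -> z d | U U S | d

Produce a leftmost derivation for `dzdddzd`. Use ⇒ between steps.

S ⇒ SU   [S -> S U]
SU ⇒ SUU   [S -> S U]
SUU ⇒ SUUU   [S -> S U]
SUUU ⇒ SUUUU   [S -> S U]
SUUUU ⇒ dUUUU   [S -> d]
dUUUU ⇒ dzdUUU   [U -> z d]
dzdUUU ⇒ dzddUU   [U -> d]
dzddUU ⇒ dzdddU   [U -> d]
dzdddU ⇒ dzdddzd   [U -> z d]

S ⇒ SU ⇒ SUU ⇒ SUUU ⇒ SUUUU ⇒ dUUUU ⇒ dzdUUU ⇒ dzddUU ⇒ dzdddU ⇒ dzdddzd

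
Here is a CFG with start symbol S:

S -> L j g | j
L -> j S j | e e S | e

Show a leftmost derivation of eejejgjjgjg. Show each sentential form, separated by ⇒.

S⇒Ljg⇒eeSjg⇒eeLjgjg⇒eejSjjgjg⇒eejLjgjjgjg⇒eejejgjjgjg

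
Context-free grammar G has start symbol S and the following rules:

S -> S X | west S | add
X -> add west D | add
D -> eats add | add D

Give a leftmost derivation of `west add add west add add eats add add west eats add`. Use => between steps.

S => west S => west S X => west S X X => west add X X => west add add west D X => west add add west add D X => west add add west add add D X => west add add west add add eats add X => west add add west add add eats add add west D => west add add west add add eats add add west eats add

S => west S   [S -> west S]
west S => west S X   [S -> S X]
west S X => west S X X   [S -> S X]
west S X X => west add X X   [S -> add]
west add X X => west add add west D X   [X -> add west D]
west add add west D X => west add add west add D X   [D -> add D]
west add add west add D X => west add add west add add D X   [D -> add D]
west add add west add add D X => west add add west add add eats add X   [D -> eats add]
west add add west add add eats add X => west add add west add add eats add add west D   [X -> add west D]
west add add west add add eats add add west D => west add add west add add eats add add west eats add   [D -> eats add]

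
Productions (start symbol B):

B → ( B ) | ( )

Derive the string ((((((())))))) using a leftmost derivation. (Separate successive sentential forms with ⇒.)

B ⇒ (B) ⇒ ((B)) ⇒ (((B))) ⇒ ((((B)))) ⇒ (((((B))))) ⇒ ((((((B)))))) ⇒ ((((((()))))))

B ⇒ (B)   [B → ( B )]
(B) ⇒ ((B))   [B → ( B )]
((B)) ⇒ (((B)))   [B → ( B )]
(((B))) ⇒ ((((B))))   [B → ( B )]
((((B)))) ⇒ (((((B)))))   [B → ( B )]
(((((B))))) ⇒ ((((((B))))))   [B → ( B )]
((((((B)))))) ⇒ ((((((()))))))   [B → ( )]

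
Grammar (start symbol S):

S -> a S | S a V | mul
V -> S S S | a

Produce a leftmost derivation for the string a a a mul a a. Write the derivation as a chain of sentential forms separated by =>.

S => a S   [S -> a S]
a S => a S a V   [S -> S a V]
a S a V => a a S a V   [S -> a S]
a a S a V => a a a S a V   [S -> a S]
a a a S a V => a a a mul a V   [S -> mul]
a a a mul a V => a a a mul a a   [V -> a]

S => a S => a S a V => a a S a V => a a a S a V => a a a mul a V => a a a mul a a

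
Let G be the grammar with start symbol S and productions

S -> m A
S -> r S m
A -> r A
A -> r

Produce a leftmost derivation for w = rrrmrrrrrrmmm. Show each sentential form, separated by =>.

S=>rSm=>rrSmm=>rrrSmmm=>rrrmAmmm=>rrrmrAmmm=>rrrmrrAmmm=>rrrmrrrAmmm=>rrrmrrrrAmmm=>rrrmrrrrrAmmm=>rrrmrrrrrrmmm

S => rSm   [S -> r S m]
rSm => rrSmm   [S -> r S m]
rrSmm => rrrSmmm   [S -> r S m]
rrrSmmm => rrrmAmmm   [S -> m A]
rrrmAmmm => rrrmrAmmm   [A -> r A]
rrrmrAmmm => rrrmrrAmmm   [A -> r A]
rrrmrrAmmm => rrrmrrrAmmm   [A -> r A]
rrrmrrrAmmm => rrrmrrrrAmmm   [A -> r A]
rrrmrrrrAmmm => rrrmrrrrrAmmm   [A -> r A]
rrrmrrrrrAmmm => rrrmrrrrrrmmm   [A -> r]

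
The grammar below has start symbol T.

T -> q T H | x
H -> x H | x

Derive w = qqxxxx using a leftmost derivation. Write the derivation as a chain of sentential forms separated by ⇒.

T ⇒ qTH ⇒ qqTHH ⇒ qqxHH ⇒ qqxxH ⇒ qqxxxH ⇒ qqxxxx

T ⇒ qTH   [T -> q T H]
qTH ⇒ qqTHH   [T -> q T H]
qqTHH ⇒ qqxHH   [T -> x]
qqxHH ⇒ qqxxH   [H -> x]
qqxxH ⇒ qqxxxH   [H -> x H]
qqxxxH ⇒ qqxxxx   [H -> x]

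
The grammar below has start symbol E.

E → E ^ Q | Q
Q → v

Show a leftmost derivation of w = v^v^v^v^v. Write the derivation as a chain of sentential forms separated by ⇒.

E ⇒ E^Q ⇒ E^Q^Q ⇒ E^Q^Q^Q ⇒ E^Q^Q^Q^Q ⇒ Q^Q^Q^Q^Q ⇒ v^Q^Q^Q^Q ⇒ v^v^Q^Q^Q ⇒ v^v^v^Q^Q ⇒ v^v^v^v^Q ⇒ v^v^v^v^v

E ⇒ E^Q   [E → E ^ Q]
E^Q ⇒ E^Q^Q   [E → E ^ Q]
E^Q^Q ⇒ E^Q^Q^Q   [E → E ^ Q]
E^Q^Q^Q ⇒ E^Q^Q^Q^Q   [E → E ^ Q]
E^Q^Q^Q^Q ⇒ Q^Q^Q^Q^Q   [E → Q]
Q^Q^Q^Q^Q ⇒ v^Q^Q^Q^Q   [Q → v]
v^Q^Q^Q^Q ⇒ v^v^Q^Q^Q   [Q → v]
v^v^Q^Q^Q ⇒ v^v^v^Q^Q   [Q → v]
v^v^v^Q^Q ⇒ v^v^v^v^Q   [Q → v]
v^v^v^v^Q ⇒ v^v^v^v^v   [Q → v]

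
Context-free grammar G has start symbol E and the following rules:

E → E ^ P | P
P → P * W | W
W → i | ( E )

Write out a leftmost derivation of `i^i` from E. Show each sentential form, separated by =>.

E => E^P => P^P => W^P => i^P => i^W => i^i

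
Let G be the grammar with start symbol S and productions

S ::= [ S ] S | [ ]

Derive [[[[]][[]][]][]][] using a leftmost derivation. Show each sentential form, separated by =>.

S => [S]S => [[S]S]S => [[[S]S]S]S => [[[[]]S]S]S => [[[[]][S]S]S]S => [[[[]][[]]S]S]S => [[[[]][[]][]]S]S => [[[[]][[]][]][]]S => [[[[]][[]][]][]][]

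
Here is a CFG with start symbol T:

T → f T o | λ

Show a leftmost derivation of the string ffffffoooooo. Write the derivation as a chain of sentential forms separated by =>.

T => fTo   [T → f T o]
fTo => ffToo   [T → f T o]
ffToo => fffTooo   [T → f T o]
fffTooo => ffffToooo   [T → f T o]
ffffToooo => fffffTooooo   [T → f T o]
fffffTooooo => ffffffToooooo   [T → f T o]
ffffffToooooo => ffffffoooooo   [T → λ]

T=>fTo=>ffToo=>fffTooo=>ffffToooo=>fffffTooooo=>ffffffToooooo=>ffffffoooooo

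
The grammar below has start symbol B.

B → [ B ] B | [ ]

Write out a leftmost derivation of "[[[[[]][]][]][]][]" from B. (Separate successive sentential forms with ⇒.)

B ⇒ [B]B   [B → [ B ] B]
[B]B ⇒ [[B]B]B   [B → [ B ] B]
[[B]B]B ⇒ [[[B]B]B]B   [B → [ B ] B]
[[[B]B]B]B ⇒ [[[[B]B]B]B]B   [B → [ B ] B]
[[[[B]B]B]B]B ⇒ [[[[[]]B]B]B]B   [B → [ ]]
[[[[[]]B]B]B]B ⇒ [[[[[]][]]B]B]B   [B → [ ]]
[[[[[]][]]B]B]B ⇒ [[[[[]][]][]]B]B   [B → [ ]]
[[[[[]][]][]]B]B ⇒ [[[[[]][]][]][]]B   [B → [ ]]
[[[[[]][]][]][]]B ⇒ [[[[[]][]][]][]][]   [B → [ ]]

B⇒[B]B⇒[[B]B]B⇒[[[B]B]B]B⇒[[[[B]B]B]B]B⇒[[[[[]]B]B]B]B⇒[[[[[]][]]B]B]B⇒[[[[[]][]][]]B]B⇒[[[[[]][]][]][]]B⇒[[[[[]][]][]][]][]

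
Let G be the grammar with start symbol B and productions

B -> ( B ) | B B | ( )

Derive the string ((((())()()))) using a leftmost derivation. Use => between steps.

B => (B) => ((B)) => (((B))) => (((BB))) => (((BBB))) => ((((B)BB))) => ((((())BB))) => ((((())()B))) => ((((())()())))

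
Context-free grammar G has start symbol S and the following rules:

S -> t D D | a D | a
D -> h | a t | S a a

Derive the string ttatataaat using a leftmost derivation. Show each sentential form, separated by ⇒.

S ⇒ tDD   [S -> t D D]
tDD ⇒ tSaaD   [D -> S a a]
tSaaD ⇒ ttDDaaD   [S -> t D D]
ttDDaaD ⇒ ttatDaaD   [D -> a t]
ttatDaaD ⇒ ttatataaD   [D -> a t]
ttatataaD ⇒ ttatataaat   [D -> a t]

S ⇒ tDD ⇒ tSaaD ⇒ ttDDaaD ⇒ ttatDaaD ⇒ ttatataaD ⇒ ttatataaat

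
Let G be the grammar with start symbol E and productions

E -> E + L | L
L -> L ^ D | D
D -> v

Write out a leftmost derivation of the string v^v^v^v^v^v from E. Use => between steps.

E => L   [E -> L]
L => L^D   [L -> L ^ D]
L^D => L^D^D   [L -> L ^ D]
L^D^D => L^D^D^D   [L -> L ^ D]
L^D^D^D => L^D^D^D^D   [L -> L ^ D]
L^D^D^D^D => L^D^D^D^D^D   [L -> L ^ D]
L^D^D^D^D^D => D^D^D^D^D^D   [L -> D]
D^D^D^D^D^D => v^D^D^D^D^D   [D -> v]
v^D^D^D^D^D => v^v^D^D^D^D   [D -> v]
v^v^D^D^D^D => v^v^v^D^D^D   [D -> v]
v^v^v^D^D^D => v^v^v^v^D^D   [D -> v]
v^v^v^v^D^D => v^v^v^v^v^D   [D -> v]
v^v^v^v^v^D => v^v^v^v^v^v   [D -> v]

E => L => L^D => L^D^D => L^D^D^D => L^D^D^D^D => L^D^D^D^D^D => D^D^D^D^D^D => v^D^D^D^D^D => v^v^D^D^D^D => v^v^v^D^D^D => v^v^v^v^D^D => v^v^v^v^v^D => v^v^v^v^v^v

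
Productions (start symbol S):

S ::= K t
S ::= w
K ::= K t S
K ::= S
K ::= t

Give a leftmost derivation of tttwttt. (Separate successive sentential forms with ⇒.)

S ⇒ Kt   [S ::= K t]
Kt ⇒ St   [K ::= S]
St ⇒ Ktt   [S ::= K t]
Ktt ⇒ KtStt   [K ::= K t S]
KtStt ⇒ StStt   [K ::= S]
StStt ⇒ KttStt   [S ::= K t]
KttStt ⇒ tttStt   [K ::= t]
tttStt ⇒ tttKttt   [S ::= K t]
tttKttt ⇒ tttSttt   [K ::= S]
tttSttt ⇒ tttwttt   [S ::= w]

S⇒Kt⇒St⇒Ktt⇒KtStt⇒StStt⇒KttStt⇒tttStt⇒tttKttt⇒tttSttt⇒tttwttt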